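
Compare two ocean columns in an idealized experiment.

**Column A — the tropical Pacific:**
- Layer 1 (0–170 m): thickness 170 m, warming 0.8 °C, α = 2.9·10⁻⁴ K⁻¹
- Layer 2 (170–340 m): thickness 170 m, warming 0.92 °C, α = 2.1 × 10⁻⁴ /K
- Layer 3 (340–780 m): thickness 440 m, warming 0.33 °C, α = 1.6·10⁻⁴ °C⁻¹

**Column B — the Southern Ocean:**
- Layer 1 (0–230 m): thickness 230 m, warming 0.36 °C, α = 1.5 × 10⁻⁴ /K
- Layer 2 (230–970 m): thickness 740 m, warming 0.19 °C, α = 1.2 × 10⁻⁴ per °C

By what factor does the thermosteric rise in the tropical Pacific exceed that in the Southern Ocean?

A Layer 1: 0.8 × 170 × 2.9×10⁻⁴ = 0.03944 m
A 170 × 2.1×10⁻⁴ × 0.92 = 0.032844 m
A Layer 3: 0.33 × 440 × 1.6×10⁻⁴ = 0.023232 m
A total: 0.095516 m
B 0–230 m: 1.5×10⁻⁴ × 230 × 0.36 = 0.01242 m
B 230–970 m: 1.2×10⁻⁴ × 0.19 × 740 = 0.016872 m
B total: 0.029292 m
Ratio: 0.095516 / 0.029292 ≈ 3.261

≈ 3.26×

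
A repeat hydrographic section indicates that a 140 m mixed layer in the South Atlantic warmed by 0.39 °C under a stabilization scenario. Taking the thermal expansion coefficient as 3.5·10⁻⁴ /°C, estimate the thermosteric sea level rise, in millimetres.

19.1 mm

Δh = αΔT·H = 3.5×10⁻⁴ × 0.39 × 140 = 0.01911 m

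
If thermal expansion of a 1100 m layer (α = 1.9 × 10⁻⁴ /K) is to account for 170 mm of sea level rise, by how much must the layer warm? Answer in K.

ΔT ≈ 0.813 K

ΔT = Δh/(αH) = 0.17 / (1.9×10⁻⁴ × 1100) ≈ 0.8134 K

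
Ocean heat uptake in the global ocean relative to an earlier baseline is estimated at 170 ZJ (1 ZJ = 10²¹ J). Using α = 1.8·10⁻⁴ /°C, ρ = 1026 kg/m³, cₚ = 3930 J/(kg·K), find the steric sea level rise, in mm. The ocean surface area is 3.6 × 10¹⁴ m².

Per unit area: Q = 170×10²¹ / (3.6×10¹⁴) ≈ 4.722×10⁸ J/m²
Δh = αQ/(ρcₚ) = 1.8×10⁻⁴ × 4.722×10⁸ / (1026 × 3930) ≈ 0.021079 m

about 21.1 mm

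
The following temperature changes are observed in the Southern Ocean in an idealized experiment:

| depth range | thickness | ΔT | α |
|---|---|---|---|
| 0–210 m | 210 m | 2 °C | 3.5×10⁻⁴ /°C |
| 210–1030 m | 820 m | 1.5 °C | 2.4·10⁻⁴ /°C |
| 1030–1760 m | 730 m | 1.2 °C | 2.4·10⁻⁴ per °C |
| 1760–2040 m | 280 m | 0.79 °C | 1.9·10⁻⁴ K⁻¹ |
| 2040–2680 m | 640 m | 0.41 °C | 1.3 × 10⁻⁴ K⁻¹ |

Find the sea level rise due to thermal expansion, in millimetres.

Layer 1: 2 × 210 × 3.5×10⁻⁴ = 0.14700 m
820 × 1.5 × 2.4×10⁻⁴ = 0.29520 m
1030–1760 m: 1.2 × 2.4×10⁻⁴ × 730 = 0.21024 m
280 × 0.79 × 1.9×10⁻⁴ = 0.042028 m
0.41 × 1.3×10⁻⁴ × 640 = 0.034112 m
Δh = 0.14700 + 0.29520 + 0.21024 + 0.042028 + 0.034112 = 0.72858 m

729 mm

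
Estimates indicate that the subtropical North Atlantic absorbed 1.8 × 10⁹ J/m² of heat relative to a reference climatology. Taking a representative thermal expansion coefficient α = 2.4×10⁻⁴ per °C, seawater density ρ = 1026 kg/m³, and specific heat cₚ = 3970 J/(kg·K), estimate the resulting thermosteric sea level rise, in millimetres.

Δh = αQ/(ρcₚ) = 2.4×10⁻⁴ × 1.8×10⁹ / (1026 × 3970) ≈ 0.10606 m

Δh = 110 mm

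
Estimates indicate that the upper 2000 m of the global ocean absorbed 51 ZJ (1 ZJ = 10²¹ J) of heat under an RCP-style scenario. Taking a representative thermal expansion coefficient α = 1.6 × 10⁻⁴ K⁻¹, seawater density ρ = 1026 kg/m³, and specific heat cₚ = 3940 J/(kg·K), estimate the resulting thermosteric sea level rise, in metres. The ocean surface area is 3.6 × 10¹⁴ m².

Δh = 0.00561 m

Per unit area: Q = 51×10²¹ / (3.6×10¹⁴) ≈ 1.417×10⁸ J/m²
Δh = αQ/(ρcₚ) = 1.6×10⁻⁴ × 1.417×10⁸ / (1026 × 3940) ≈ 0.0056085 m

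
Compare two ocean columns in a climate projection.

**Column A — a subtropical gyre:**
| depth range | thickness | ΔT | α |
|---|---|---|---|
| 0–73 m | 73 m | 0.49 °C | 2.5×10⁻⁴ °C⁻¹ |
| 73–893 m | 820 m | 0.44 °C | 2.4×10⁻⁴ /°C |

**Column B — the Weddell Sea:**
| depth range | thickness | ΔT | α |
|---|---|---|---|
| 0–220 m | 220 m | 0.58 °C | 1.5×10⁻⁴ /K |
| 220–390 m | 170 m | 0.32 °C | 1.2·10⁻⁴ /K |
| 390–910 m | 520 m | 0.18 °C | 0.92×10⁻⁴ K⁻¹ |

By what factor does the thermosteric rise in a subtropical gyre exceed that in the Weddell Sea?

A 0.49 × 73 × 2.5×10⁻⁴ = 0.0089425 m
A 73–893 m: 0.44 × 820 × 2.4×10⁻⁴ = 0.086592 m
A total: 0.0955345 m
B 0.58 × 1.5×10⁻⁴ × 220 = 0.01914 m
B 220–390 m: 170 × 0.32 × 1.2×10⁻⁴ = 0.006528 m
B 390–910 m: 0.18 × 0.92×10⁻⁴ × 520 = 0.0086112 m
B total: 0.0342792 m
Ratio: 0.0955345 / 0.0342792 ≈ 2.787

2.8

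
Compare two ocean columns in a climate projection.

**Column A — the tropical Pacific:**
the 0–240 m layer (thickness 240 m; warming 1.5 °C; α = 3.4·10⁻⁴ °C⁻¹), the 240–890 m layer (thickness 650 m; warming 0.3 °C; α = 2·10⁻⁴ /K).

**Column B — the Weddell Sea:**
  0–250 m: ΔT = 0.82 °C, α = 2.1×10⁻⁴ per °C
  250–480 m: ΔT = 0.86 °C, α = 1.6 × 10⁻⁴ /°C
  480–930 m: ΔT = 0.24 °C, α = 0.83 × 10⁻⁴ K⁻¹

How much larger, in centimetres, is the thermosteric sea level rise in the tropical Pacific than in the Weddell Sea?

A 3.4×10⁻⁴ × 240 × 1.5 = 0.12240 m
A 0.3 × 650 × 2×10⁻⁴ = 0.03900 m
A total: 0.16140 m
B 2.1×10⁻⁴ × 0.82 × 250 = 0.04305 m
B Layer 2: 1.6×10⁻⁴ × 230 × 0.86 = 0.031648 m
B Layer 3: 0.83×10⁻⁴ × 0.24 × 450 = 0.008964 m
B total: 0.083662 m
Difference: 0.16140 − 0.083662 = 0.077738 m

Δh_A − Δh_B ≈ 7.8 cm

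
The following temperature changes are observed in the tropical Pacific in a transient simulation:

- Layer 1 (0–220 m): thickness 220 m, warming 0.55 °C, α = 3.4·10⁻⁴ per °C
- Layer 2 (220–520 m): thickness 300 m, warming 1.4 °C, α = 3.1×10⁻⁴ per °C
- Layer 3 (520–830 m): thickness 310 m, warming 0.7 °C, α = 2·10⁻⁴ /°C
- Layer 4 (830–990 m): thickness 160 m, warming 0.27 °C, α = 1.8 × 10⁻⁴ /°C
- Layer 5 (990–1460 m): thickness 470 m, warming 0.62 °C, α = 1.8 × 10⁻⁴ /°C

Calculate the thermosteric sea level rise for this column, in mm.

275 mm of thermosteric rise

0–220 m: 0.55 × 220 × 3.4×10⁻⁴ = 0.04114 m
3.1×10⁻⁴ × 1.4 × 300 = 0.13020 m
Layer 3: 0.7 × 310 × 2×10⁻⁴ = 0.04340 m
Layer 4: 1.8×10⁻⁴ × 160 × 0.27 = 0.007776 m
Layer 5: 0.62 × 1.8×10⁻⁴ × 470 = 0.052452 m
Δh = 0.04114 + 0.13020 + 0.04340 + 0.007776 + 0.052452 = 0.274968 m ≈ 275 mm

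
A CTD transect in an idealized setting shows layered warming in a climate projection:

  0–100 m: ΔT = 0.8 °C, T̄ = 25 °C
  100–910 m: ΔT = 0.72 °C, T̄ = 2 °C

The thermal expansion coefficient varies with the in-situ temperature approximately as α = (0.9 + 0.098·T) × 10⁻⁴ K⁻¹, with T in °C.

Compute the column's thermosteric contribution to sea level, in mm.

Layer 1: α = (0.9 + 0.098×25)×10⁻⁴ = 3.35×10⁻⁴ K⁻¹
Layer 2: α = (0.9 + 0.098×2)×10⁻⁴ = 1.096×10⁻⁴ K⁻¹
0.8 × 3.35×10⁻⁴ × 100 = 0.02680 m
1.096×10⁻⁴ × 0.72 × 810 = 0.06391872 m
Δh = 0.02680 + 0.06391872 = 0.09071872 m

90.7 mm of thermosteric rise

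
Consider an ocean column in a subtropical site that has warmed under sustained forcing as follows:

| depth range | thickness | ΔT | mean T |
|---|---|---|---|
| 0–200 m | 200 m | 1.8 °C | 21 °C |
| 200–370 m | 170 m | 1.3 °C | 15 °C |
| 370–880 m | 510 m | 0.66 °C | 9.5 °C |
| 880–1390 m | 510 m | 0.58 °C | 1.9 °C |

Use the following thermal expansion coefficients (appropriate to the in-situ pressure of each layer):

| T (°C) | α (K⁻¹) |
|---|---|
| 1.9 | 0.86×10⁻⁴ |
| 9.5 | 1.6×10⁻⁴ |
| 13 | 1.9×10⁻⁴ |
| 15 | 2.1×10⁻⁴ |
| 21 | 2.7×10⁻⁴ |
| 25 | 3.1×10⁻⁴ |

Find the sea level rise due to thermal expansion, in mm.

220 mm

Layer 1 at 21 °C → α = 2.7×10⁻⁴ K⁻¹
Layer 2 at 15 °C → α = 2.1×10⁻⁴ K⁻¹
Layer 3 at 9.5 °C → α = 1.6×10⁻⁴ K⁻¹
Layer 4 at 1.9 °C → α = 0.86×10⁻⁴ K⁻¹
Layer 1: 1.8 × 2.7×10⁻⁴ × 200 = 0.09720 m
200–370 m: 170 × 2.1×10⁻⁴ × 1.3 = 0.04641 m
370–880 m: 510 × 0.66 × 1.6×10⁻⁴ = 0.053856 m
880–1390 m: 0.58 × 0.86×10⁻⁴ × 510 = 0.0254388 m
Δh = 0.09720 + 0.04641 + 0.053856 + 0.0254388 = 0.2229048 m ≈ 220 mm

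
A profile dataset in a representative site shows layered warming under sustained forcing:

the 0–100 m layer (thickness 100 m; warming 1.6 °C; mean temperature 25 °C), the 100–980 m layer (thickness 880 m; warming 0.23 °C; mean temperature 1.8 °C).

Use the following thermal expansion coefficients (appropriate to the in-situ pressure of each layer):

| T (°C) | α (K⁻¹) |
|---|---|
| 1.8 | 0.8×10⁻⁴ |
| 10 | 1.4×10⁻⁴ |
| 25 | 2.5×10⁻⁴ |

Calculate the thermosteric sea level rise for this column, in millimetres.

Layer 1 at 25 °C → α = 2.5×10⁻⁴ K⁻¹
Layer 2 at 1.8 °C → α = 0.8×10⁻⁴ K⁻¹
2.5×10⁻⁴ × 100 × 1.6 = 0.04000 m
Layer 2: 0.8×10⁻⁴ × 880 × 0.23 = 0.016192 m
Δh = 0.04000 + 0.016192 = 0.056192 m ≈ 56.2 mm

Δh = 56.2 mm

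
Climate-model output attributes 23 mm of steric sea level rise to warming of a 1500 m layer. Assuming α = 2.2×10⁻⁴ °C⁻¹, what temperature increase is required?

0.0697 °C

ΔT = Δh/(αH) = 0.023 / (2.2×10⁻⁴ × 1500) ≈ 0.06970 °C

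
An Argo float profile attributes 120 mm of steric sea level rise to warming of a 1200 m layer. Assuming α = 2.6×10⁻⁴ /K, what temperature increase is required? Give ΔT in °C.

ΔT = Δh/(αH) = 0.12 / (2.6×10⁻⁴ × 1200) ≈ 0.3846 °C

ΔT ≈ 0.385 °C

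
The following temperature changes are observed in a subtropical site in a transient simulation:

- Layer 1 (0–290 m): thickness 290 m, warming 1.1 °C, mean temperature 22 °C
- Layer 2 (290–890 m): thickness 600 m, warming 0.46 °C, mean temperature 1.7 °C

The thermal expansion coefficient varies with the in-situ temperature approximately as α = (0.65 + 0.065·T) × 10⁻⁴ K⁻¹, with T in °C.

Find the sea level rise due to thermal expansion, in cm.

Layer 1: α = (0.65 + 0.065×22)×10⁻⁴ = 2.08×10⁻⁴ K⁻¹
Layer 2: α = (0.65 + 0.065×1.7)×10⁻⁴ = 0.7605×10⁻⁴ K⁻¹
0–290 m: 290 × 1.1 × 2.08×10⁻⁴ = 0.066352 m
600 × 0.7605×10⁻⁴ × 0.46 = 0.0209898 m
Δh = 0.066352 + 0.0209898 = 0.0873418 m ≈ 8.7 cm

8.7 cm of thermosteric rise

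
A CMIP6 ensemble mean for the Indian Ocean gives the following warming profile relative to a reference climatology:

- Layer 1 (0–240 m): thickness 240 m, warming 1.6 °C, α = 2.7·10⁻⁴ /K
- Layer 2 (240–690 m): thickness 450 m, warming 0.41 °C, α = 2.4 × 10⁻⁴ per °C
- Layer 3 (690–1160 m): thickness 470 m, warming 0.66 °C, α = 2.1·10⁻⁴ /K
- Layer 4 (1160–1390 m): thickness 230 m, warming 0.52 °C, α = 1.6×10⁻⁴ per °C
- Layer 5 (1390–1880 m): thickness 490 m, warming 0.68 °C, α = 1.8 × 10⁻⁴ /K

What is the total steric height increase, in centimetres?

29.2 cm of thermosteric rise

Layer 1: 2.7×10⁻⁴ × 1.6 × 240 = 0.10368 m
2.4×10⁻⁴ × 450 × 0.41 = 0.04428 m
690–1160 m: 0.66 × 2.1×10⁻⁴ × 470 = 0.065142 m
Layer 4: 230 × 0.52 × 1.6×10⁻⁴ = 0.019136 m
Layer 5: 490 × 1.8×10⁻⁴ × 0.68 = 0.059976 m
Δh = 0.10368 + 0.04428 + 0.065142 + 0.019136 + 0.059976 = 0.292214 m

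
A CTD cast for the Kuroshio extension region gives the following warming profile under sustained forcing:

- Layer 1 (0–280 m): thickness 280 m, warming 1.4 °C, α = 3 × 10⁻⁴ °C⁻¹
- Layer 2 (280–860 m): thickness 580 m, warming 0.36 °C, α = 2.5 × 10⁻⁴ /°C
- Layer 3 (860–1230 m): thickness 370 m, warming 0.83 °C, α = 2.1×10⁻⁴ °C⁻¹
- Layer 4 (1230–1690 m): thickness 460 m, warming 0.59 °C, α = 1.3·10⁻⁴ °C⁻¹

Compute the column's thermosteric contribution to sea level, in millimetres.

280 × 1.4 × 3×10⁻⁴ = 0.11760 m
Layer 2: 0.36 × 580 × 2.5×10⁻⁴ = 0.05220 m
0.83 × 2.1×10⁻⁴ × 370 = 0.064491 m
1230–1690 m: 1.3×10⁻⁴ × 460 × 0.59 = 0.035282 m
Δh = 0.11760 + 0.05220 + 0.064491 + 0.035282 = 0.269573 m

270 mm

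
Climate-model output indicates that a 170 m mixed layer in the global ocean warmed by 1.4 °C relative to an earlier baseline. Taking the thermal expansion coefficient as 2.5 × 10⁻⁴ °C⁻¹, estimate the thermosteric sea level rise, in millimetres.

Δh = αΔT·H = 2.5×10⁻⁴ × 1.4 × 170 = 0.05950 m

60 mm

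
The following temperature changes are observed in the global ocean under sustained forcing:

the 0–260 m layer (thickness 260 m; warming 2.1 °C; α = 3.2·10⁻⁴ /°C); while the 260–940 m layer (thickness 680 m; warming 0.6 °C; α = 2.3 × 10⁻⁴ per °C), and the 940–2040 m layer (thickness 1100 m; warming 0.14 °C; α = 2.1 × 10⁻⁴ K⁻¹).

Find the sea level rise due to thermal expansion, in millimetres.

Layer 1: 2.1 × 260 × 3.2×10⁻⁴ = 0.17472 m
0.6 × 2.3×10⁻⁴ × 680 = 0.09384 m
940–2040 m: 0.14 × 1100 × 2.1×10⁻⁴ = 0.03234 m
Δh = 0.17472 + 0.09384 + 0.03234 = 0.30090 m ≈ 301 mm

Δh ≈ 301 mm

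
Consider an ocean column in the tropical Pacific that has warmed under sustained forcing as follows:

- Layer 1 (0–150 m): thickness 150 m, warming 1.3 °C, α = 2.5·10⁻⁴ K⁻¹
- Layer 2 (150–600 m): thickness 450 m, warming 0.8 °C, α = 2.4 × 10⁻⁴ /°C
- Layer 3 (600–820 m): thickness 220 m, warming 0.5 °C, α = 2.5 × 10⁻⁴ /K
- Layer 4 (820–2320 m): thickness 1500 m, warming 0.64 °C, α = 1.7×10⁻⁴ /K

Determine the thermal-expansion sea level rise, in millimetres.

0–150 m: 2.5×10⁻⁴ × 1.3 × 150 = 0.04875 m
450 × 2.4×10⁻⁴ × 0.8 = 0.08640 m
Layer 3: 2.5×10⁻⁴ × 0.5 × 220 = 0.02750 m
Layer 4: 1.7×10⁻⁴ × 0.64 × 1500 = 0.16320 m
Δh = 0.04875 + 0.08640 + 0.02750 + 0.16320 = 0.32585 m

Δh = 326 mm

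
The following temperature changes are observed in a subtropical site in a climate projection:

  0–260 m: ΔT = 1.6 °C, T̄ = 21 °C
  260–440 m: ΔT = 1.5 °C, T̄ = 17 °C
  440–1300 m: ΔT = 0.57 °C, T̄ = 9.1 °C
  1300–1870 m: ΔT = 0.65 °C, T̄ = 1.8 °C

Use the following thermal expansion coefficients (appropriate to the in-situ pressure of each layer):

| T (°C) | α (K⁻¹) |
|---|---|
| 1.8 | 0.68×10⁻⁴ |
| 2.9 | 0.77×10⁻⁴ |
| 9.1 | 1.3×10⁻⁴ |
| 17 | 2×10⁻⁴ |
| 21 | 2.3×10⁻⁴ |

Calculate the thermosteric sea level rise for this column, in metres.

Layer 1 at 21 °C → α = 2.3×10⁻⁴ K⁻¹
Layer 2 at 17 °C → α = 2×10⁻⁴ K⁻¹
Layer 3 at 9.1 °C → α = 1.3×10⁻⁴ K⁻¹
Layer 4 at 1.8 °C → α = 0.68×10⁻⁴ K⁻¹
260 × 2.3×10⁻⁴ × 1.6 = 0.09568 m
Layer 2: 2×10⁻⁴ × 180 × 1.5 = 0.05400 m
440–1300 m: 0.57 × 860 × 1.3×10⁻⁴ = 0.063726 m
1300–1870 m: 0.65 × 570 × 0.68×10⁻⁴ = 0.025194 m
Δh = 0.09568 + 0.05400 + 0.063726 + 0.025194 = 0.23860 m

0.24 m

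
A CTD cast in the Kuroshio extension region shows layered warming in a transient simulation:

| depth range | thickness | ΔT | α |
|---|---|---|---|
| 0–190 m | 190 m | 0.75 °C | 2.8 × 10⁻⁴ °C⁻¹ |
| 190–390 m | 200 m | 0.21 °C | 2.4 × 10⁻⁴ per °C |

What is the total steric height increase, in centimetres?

5.0 cm of thermosteric rise

0–190 m: 190 × 2.8×10⁻⁴ × 0.75 = 0.03990 m
2.4×10⁻⁴ × 200 × 0.21 = 0.01008 m
Δh = 0.03990 + 0.01008 = 0.04998 m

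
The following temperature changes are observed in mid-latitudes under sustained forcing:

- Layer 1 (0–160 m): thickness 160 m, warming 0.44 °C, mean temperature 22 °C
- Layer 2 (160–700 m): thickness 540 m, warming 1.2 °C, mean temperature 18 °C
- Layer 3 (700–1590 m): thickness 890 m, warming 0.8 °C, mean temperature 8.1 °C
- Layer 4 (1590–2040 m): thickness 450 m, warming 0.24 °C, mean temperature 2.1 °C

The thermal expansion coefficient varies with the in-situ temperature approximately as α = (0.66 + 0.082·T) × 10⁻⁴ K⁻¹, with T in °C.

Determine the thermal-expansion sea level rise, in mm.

259 mm of thermosteric rise

Layer 1: α = (0.66 + 0.082×22)×10⁻⁴ = 2.464×10⁻⁴ K⁻¹
Layer 2: α = (0.66 + 0.082×18)×10⁻⁴ = 2.136×10⁻⁴ K⁻¹
Layer 3: α = (0.66 + 0.082×8.1)×10⁻⁴ = 1.3242×10⁻⁴ K⁻¹
Layer 4: α = (0.66 + 0.082×2.1)×10⁻⁴ = 0.8322×10⁻⁴ K⁻¹
0–160 m: 160 × 0.44 × 2.464×10⁻⁴ = 0.01734656 m
Layer 2: 540 × 1.2 × 2.136×10⁻⁴ = 0.1384128 m
890 × 1.3242×10⁻⁴ × 0.8 = 0.09428304 m
Layer 4: 450 × 0.8322×10⁻⁴ × 0.24 = 0.00898776 m
Δh = 0.01734656 + 0.1384128 + 0.09428304 + 0.00898776 = 0.25903016 m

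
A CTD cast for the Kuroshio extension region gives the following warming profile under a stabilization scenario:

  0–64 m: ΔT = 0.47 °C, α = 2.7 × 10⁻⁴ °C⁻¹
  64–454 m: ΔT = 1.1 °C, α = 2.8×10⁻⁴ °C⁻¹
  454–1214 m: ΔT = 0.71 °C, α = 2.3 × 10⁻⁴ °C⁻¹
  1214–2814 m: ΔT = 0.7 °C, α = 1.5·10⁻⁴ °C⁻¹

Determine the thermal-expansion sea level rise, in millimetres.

0–64 m: 64 × 0.47 × 2.7×10⁻⁴ = 0.0081216 m
64–454 m: 2.8×10⁻⁴ × 390 × 1.1 = 0.12012 m
2.3×10⁻⁴ × 0.71 × 760 = 0.124108 m
1.5×10⁻⁴ × 0.7 × 1600 = 0.16800 m
Δh = 0.0081216 + 0.12012 + 0.124108 + 0.16800 = 0.4203496 m

about 420 mm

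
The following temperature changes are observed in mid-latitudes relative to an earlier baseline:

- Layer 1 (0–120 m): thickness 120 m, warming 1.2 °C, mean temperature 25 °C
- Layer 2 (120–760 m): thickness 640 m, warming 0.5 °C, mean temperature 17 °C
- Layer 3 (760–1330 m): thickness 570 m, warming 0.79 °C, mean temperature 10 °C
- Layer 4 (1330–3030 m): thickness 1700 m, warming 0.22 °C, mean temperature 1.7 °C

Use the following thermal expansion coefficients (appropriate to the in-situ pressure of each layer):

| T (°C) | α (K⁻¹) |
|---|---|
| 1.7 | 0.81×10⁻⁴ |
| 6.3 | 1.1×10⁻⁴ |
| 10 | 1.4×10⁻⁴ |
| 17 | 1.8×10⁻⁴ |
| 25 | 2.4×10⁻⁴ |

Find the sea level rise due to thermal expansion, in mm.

Layer 1 at 25 °C → α = 2.4×10⁻⁴ K⁻¹
Layer 2 at 17 °C → α = 1.8×10⁻⁴ K⁻¹
Layer 3 at 10 °C → α = 1.4×10⁻⁴ K⁻¹
Layer 4 at 1.7 °C → α = 0.81×10⁻⁴ K⁻¹
0–120 m: 1.2 × 120 × 2.4×10⁻⁴ = 0.03456 m
Layer 2: 0.5 × 1.8×10⁻⁴ × 640 = 0.05760 m
570 × 0.79 × 1.4×10⁻⁴ = 0.063042 m
1330–3030 m: 1700 × 0.81×10⁻⁴ × 0.22 = 0.030294 m
Δh = 0.03456 + 0.05760 + 0.063042 + 0.030294 = 0.185496 m ≈ 185 mm

Δh = 185 mm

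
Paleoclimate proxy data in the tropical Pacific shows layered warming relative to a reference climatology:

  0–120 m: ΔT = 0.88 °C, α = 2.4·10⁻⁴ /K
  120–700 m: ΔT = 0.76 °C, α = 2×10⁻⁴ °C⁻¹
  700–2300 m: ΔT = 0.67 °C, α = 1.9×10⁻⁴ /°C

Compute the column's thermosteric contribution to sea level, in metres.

Layer 1: 2.4×10⁻⁴ × 0.88 × 120 = 0.025344 m
120–700 m: 580 × 0.76 × 2×10⁻⁴ = 0.08816 m
700–2300 m: 1.9×10⁻⁴ × 1600 × 0.67 = 0.20368 m
Δh = 0.025344 + 0.08816 + 0.20368 = 0.317184 m

about 0.317 m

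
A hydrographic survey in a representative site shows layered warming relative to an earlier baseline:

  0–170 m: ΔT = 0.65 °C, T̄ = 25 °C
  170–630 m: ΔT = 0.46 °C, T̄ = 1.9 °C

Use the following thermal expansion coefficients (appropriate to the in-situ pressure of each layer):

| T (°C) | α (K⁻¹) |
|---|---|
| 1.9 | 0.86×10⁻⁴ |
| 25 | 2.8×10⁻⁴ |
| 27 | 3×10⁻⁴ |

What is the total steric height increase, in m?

Layer 1 at 25 °C → α = 2.8×10⁻⁴ K⁻¹
Layer 2 at 1.9 °C → α = 0.86×10⁻⁴ K⁻¹
Layer 1: 170 × 0.65 × 2.8×10⁻⁴ = 0.03094 m
Layer 2: 460 × 0.86×10⁻⁴ × 0.46 = 0.0181976 m
Δh = 0.03094 + 0.0181976 = 0.0491376 m

0.0491 m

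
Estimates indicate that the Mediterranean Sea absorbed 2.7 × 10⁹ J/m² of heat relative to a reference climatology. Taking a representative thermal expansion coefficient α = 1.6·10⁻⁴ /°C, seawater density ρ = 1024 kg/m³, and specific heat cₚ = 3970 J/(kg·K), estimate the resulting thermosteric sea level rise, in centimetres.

about 11 cm

Δh = αQ/(ρcₚ) = 1.6×10⁻⁴ × 2.7×10⁹ / (1024 × 3970) ≈ 0.10627 m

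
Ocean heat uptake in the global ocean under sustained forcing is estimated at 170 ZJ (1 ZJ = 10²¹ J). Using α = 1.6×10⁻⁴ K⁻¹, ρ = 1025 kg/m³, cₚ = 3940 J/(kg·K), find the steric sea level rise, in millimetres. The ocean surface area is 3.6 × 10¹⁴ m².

19 mm

Per unit area: Q = 170×10²¹ / (3.6×10¹⁴) ≈ 4.722×10⁸ J/m²
Δh = αQ/(ρcₚ) = 1.6×10⁻⁴ × 4.722×10⁸ / (1025 × 3940) ≈ 0.018708 m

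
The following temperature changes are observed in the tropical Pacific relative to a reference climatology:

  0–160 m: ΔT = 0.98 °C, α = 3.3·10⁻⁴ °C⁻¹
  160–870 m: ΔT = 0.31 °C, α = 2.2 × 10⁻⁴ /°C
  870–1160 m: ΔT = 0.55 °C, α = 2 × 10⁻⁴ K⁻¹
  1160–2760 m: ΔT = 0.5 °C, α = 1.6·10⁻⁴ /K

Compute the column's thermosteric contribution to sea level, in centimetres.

0–160 m: 0.98 × 3.3×10⁻⁴ × 160 = 0.051744 m
160–870 m: 2.2×10⁻⁴ × 710 × 0.31 = 0.048422 m
870–1160 m: 290 × 2×10⁻⁴ × 0.55 = 0.03190 m
Layer 4: 1.6×10⁻⁴ × 1600 × 0.5 = 0.12800 m
Δh = 0.051744 + 0.048422 + 0.03190 + 0.12800 = 0.260066 m

26.0 cm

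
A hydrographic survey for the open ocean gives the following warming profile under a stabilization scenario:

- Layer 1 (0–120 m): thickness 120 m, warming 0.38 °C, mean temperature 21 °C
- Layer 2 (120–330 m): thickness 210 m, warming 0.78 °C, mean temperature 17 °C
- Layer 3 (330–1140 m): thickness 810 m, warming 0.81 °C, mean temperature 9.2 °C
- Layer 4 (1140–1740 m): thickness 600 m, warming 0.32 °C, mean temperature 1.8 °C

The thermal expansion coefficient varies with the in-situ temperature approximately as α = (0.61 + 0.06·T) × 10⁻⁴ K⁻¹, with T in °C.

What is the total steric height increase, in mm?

Δh = 125 mm

Layer 1: α = (0.61 + 0.06×21)×10⁻⁴ = 1.87×10⁻⁴ K⁻¹
Layer 2: α = (0.61 + 0.06×17)×10⁻⁴ = 1.63×10⁻⁴ K⁻¹
Layer 3: α = (0.61 + 0.06×9.2)×10⁻⁴ = 1.162×10⁻⁴ K⁻¹
Layer 4: α = (0.61 + 0.06×1.8)×10⁻⁴ = 0.718×10⁻⁴ K⁻¹
0–120 m: 0.38 × 120 × 1.87×10⁻⁴ = 0.0085272 m
120–330 m: 210 × 1.63×10⁻⁴ × 0.78 = 0.0266994 m
Layer 3: 0.81 × 1.162×10⁻⁴ × 810 = 0.07623882 m
Layer 4: 0.718×10⁻⁴ × 600 × 0.32 = 0.0137856 m
Δh = 0.0085272 + 0.0266994 + 0.07623882 + 0.0137856 = 0.12525102 m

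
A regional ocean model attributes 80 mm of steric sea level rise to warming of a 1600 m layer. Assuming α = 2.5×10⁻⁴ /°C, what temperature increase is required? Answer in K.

ΔT = Δh/(αH) = 0.08 / (2.5×10⁻⁴ × 1600) = 0.2000 K

about 0.20 K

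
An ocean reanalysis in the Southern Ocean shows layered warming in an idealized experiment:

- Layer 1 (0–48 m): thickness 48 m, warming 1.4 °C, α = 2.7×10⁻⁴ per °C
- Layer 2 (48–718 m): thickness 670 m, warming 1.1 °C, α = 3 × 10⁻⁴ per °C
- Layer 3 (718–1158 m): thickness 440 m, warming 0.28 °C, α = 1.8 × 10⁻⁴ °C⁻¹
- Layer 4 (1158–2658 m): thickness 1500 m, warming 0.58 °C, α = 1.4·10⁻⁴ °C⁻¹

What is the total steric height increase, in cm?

48 × 2.7×10⁻⁴ × 1.4 = 0.018144 m
Layer 2: 3×10⁻⁴ × 670 × 1.1 = 0.22110 m
718–1158 m: 440 × 0.28 × 1.8×10⁻⁴ = 0.022176 m
0.58 × 1.4×10⁻⁴ × 1500 = 0.12180 m
Δh = 0.018144 + 0.22110 + 0.022176 + 0.12180 = 0.38322 m

about 38 cm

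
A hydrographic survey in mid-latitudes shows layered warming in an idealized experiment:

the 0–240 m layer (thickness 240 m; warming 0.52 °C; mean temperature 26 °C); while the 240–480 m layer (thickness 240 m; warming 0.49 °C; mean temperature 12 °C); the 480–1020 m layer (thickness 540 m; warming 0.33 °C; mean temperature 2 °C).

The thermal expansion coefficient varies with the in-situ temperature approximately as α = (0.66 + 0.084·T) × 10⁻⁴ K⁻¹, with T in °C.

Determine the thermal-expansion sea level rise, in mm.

70 mm of thermosteric rise

Layer 1: α = (0.66 + 0.084×26)×10⁻⁴ = 2.844×10⁻⁴ K⁻¹
Layer 2: α = (0.66 + 0.084×12)×10⁻⁴ = 1.668×10⁻⁴ K⁻¹
Layer 3: α = (0.66 + 0.084×2)×10⁻⁴ = 0.828×10⁻⁴ K⁻¹
0.52 × 2.844×10⁻⁴ × 240 = 0.03549312 m
240–480 m: 1.668×10⁻⁴ × 240 × 0.49 = 0.01961568 m
540 × 0.33 × 0.828×10⁻⁴ = 0.01475496 m
Δh = 0.03549312 + 0.01961568 + 0.01475496 = 0.06986376 m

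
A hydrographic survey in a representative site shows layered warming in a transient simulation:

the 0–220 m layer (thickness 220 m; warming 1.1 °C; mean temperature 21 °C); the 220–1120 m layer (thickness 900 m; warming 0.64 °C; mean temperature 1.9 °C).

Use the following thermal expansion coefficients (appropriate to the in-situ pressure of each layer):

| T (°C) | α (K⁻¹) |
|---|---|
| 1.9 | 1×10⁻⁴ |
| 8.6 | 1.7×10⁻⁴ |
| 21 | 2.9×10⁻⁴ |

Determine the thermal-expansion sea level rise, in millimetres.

Layer 1 at 21 °C → α = 2.9×10⁻⁴ K⁻¹
Layer 2 at 1.9 °C → α = 1×10⁻⁴ K⁻¹
0–220 m: 1.1 × 220 × 2.9×10⁻⁴ = 0.07018 m
0.64 × 1×10⁻⁴ × 900 = 0.05760 m
Δh = 0.07018 + 0.05760 = 0.12778 m

Δh ≈ 130 mm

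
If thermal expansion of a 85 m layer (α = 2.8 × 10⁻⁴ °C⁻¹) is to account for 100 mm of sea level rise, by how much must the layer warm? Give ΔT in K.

ΔT ≈ 4.2 K

ΔT = Δh/(αH) = 0.1 / (2.8×10⁻⁴ × 85) ≈ 4.202 K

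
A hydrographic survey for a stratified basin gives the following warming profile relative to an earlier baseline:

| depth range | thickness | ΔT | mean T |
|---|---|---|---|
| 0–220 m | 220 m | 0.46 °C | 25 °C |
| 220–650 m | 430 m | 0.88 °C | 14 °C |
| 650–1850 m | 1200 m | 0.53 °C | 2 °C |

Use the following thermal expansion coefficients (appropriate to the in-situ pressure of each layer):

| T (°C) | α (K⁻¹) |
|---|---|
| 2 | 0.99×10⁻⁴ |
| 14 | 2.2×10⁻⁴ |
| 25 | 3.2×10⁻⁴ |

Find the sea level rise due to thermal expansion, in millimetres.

Δh = 179 mm

Layer 1 at 25 °C → α = 3.2×10⁻⁴ K⁻¹
Layer 2 at 14 °C → α = 2.2×10⁻⁴ K⁻¹
Layer 3 at 2 °C → α = 0.99×10⁻⁴ K⁻¹
0–220 m: 220 × 3.2×10⁻⁴ × 0.46 = 0.032384 m
Layer 2: 430 × 0.88 × 2.2×10⁻⁴ = 0.083248 m
0.99×10⁻⁴ × 1200 × 0.53 = 0.062964 m
Δh = 0.032384 + 0.083248 + 0.062964 = 0.178596 m ≈ 179 mm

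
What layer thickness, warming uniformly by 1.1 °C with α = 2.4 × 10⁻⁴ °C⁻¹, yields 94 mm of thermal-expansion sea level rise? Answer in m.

H ≈ 356 m

H = Δh/(αΔT) = 0.094 / (2.4×10⁻⁴ × 1.1) ≈ 356.1 m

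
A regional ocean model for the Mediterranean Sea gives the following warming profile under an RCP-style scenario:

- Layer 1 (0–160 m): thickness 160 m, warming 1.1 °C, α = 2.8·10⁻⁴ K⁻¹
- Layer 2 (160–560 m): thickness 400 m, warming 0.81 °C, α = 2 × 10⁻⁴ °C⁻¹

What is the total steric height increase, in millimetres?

110 mm

Layer 1: 2.8×10⁻⁴ × 160 × 1.1 = 0.04928 m
160–560 m: 2×10⁻⁴ × 0.81 × 400 = 0.06480 m
Δh = 0.04928 + 0.06480 = 0.11408 m ≈ 110 mm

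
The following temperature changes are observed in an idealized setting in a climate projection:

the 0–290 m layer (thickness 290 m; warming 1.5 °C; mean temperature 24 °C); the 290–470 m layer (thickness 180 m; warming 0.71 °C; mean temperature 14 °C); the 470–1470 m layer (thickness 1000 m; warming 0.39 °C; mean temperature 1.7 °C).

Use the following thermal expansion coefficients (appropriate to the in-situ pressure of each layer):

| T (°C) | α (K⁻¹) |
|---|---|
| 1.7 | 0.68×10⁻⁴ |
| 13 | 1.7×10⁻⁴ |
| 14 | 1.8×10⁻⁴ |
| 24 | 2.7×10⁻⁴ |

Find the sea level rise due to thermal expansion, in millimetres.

Layer 1 at 24 °C → α = 2.7×10⁻⁴ K⁻¹
Layer 2 at 14 °C → α = 1.8×10⁻⁴ K⁻¹
Layer 3 at 1.7 °C → α = 0.68×10⁻⁴ K⁻¹
0–290 m: 290 × 1.5 × 2.7×10⁻⁴ = 0.11745 m
Layer 2: 1.8×10⁻⁴ × 0.71 × 180 = 0.023004 m
0.39 × 0.68×10⁻⁴ × 1000 = 0.02652 m
Δh = 0.11745 + 0.023004 + 0.02652 = 0.166974 m

Δh = 170 mm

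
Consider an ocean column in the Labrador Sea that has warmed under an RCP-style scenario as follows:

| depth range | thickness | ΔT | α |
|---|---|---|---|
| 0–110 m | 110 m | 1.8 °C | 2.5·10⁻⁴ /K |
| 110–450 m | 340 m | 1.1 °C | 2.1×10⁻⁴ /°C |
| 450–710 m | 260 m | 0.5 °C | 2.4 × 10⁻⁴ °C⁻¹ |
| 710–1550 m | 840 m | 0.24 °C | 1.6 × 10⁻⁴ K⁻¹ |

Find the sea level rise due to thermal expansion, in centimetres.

19.1 cm of thermosteric rise

0–110 m: 1.8 × 2.5×10⁻⁴ × 110 = 0.04950 m
Layer 2: 1.1 × 2.1×10⁻⁴ × 340 = 0.07854 m
Layer 3: 2.4×10⁻⁴ × 0.5 × 260 = 0.03120 m
710–1550 m: 1.6×10⁻⁴ × 0.24 × 840 = 0.032256 m
Δh = 0.04950 + 0.07854 + 0.03120 + 0.032256 = 0.191496 m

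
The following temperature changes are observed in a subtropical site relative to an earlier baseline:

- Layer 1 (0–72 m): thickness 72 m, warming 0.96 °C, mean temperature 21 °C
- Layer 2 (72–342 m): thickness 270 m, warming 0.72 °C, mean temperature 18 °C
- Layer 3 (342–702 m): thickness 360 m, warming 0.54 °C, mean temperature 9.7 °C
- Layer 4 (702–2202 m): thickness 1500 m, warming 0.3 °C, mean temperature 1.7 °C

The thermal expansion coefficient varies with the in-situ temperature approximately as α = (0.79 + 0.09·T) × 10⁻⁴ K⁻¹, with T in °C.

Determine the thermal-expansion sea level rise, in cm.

Layer 1: α = (0.79 + 0.09×21)×10⁻⁴ = 2.68×10⁻⁴ K⁻¹
Layer 2: α = (0.79 + 0.09×18)×10⁻⁴ = 2.41×10⁻⁴ K⁻¹
Layer 3: α = (0.79 + 0.09×9.7)×10⁻⁴ = 1.663×10⁻⁴ K⁻¹
Layer 4: α = (0.79 + 0.09×1.7)×10⁻⁴ = 0.943×10⁻⁴ K⁻¹
Layer 1: 72 × 0.96 × 2.68×10⁻⁴ = 0.01852416 m
Layer 2: 2.41×10⁻⁴ × 270 × 0.72 = 0.0468504 m
Layer 3: 360 × 0.54 × 1.663×10⁻⁴ = 0.03232872 m
0.3 × 0.943×10⁻⁴ × 1500 = 0.042435 m
Δh = 0.01852416 + 0.0468504 + 0.03232872 + 0.042435 = 0.14013828 m

about 14.0 cm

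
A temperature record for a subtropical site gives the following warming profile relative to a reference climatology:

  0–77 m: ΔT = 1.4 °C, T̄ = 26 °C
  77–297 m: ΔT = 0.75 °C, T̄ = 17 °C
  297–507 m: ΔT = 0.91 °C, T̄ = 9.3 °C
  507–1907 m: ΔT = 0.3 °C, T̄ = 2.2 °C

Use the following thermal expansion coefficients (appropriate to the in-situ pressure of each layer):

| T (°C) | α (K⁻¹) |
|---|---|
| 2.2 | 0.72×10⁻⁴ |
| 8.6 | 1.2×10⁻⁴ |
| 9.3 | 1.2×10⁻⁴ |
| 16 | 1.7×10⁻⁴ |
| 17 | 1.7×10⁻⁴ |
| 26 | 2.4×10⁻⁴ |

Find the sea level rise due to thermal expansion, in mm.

Layer 1 at 26 °C → α = 2.4×10⁻⁴ K⁻¹
Layer 2 at 17 °C → α = 1.7×10⁻⁴ K⁻¹
Layer 3 at 9.3 °C → α = 1.2×10⁻⁴ K⁻¹
Layer 4 at 2.2 °C → α = 0.72×10⁻⁴ K⁻¹
77 × 2.4×10⁻⁴ × 1.4 = 0.025872 m
Layer 2: 220 × 1.7×10⁻⁴ × 0.75 = 0.02805 m
297–507 m: 1.2×10⁻⁴ × 0.91 × 210 = 0.022932 m
0.72×10⁻⁴ × 1400 × 0.3 = 0.03024 m
Δh = 0.025872 + 0.02805 + 0.022932 + 0.03024 = 0.107094 m ≈ 107 mm

107 mm of thermosteric rise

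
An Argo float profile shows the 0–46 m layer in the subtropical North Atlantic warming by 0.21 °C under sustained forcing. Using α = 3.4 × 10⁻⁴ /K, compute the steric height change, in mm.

3.28 mm of thermosteric rise

Δh = αΔT·H = 3.4×10⁻⁴ × 0.21 × 46 = 0.0032844 m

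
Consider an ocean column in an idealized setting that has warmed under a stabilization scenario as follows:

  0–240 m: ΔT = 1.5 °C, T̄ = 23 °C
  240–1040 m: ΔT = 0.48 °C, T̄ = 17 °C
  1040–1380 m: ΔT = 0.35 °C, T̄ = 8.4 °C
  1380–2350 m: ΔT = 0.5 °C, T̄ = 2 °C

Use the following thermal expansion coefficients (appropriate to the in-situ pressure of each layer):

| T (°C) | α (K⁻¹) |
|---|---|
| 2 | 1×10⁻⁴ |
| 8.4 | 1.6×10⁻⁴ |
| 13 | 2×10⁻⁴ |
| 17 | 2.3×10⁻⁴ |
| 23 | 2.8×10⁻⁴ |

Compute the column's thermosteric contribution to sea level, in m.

Layer 1 at 23 °C → α = 2.8×10⁻⁴ K⁻¹
Layer 2 at 17 °C → α = 2.3×10⁻⁴ K⁻¹
Layer 3 at 8.4 °C → α = 1.6×10⁻⁴ K⁻¹
Layer 4 at 2 °C → α = 1×10⁻⁴ K⁻¹
1.5 × 2.8×10⁻⁴ × 240 = 0.10080 m
240–1040 m: 0.48 × 2.3×10⁻⁴ × 800 = 0.08832 m
1040–1380 m: 1.6×10⁻⁴ × 0.35 × 340 = 0.01904 m
1×10⁻⁴ × 0.5 × 970 = 0.04850 m
Δh = 0.10080 + 0.08832 + 0.01904 + 0.04850 = 0.25666 m

about 0.26 m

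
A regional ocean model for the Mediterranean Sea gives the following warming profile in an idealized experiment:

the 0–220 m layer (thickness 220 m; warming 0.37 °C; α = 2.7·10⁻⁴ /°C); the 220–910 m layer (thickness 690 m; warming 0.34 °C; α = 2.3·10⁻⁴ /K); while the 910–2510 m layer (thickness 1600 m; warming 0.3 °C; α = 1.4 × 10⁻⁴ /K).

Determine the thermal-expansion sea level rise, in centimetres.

220 × 2.7×10⁻⁴ × 0.37 = 0.021978 m
220–910 m: 690 × 2.3×10⁻⁴ × 0.34 = 0.053958 m
1600 × 0.3 × 1.4×10⁻⁴ = 0.06720 m
Δh = 0.021978 + 0.053958 + 0.06720 = 0.143136 m

14.3 cm of thermosteric rise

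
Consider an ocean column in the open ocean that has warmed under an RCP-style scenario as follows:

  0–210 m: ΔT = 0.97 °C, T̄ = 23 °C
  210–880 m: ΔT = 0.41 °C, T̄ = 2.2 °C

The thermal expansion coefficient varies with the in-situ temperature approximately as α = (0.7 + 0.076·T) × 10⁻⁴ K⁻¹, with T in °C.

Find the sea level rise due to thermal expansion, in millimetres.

Δh = 73.7 mm

Layer 1: α = (0.7 + 0.076×23)×10⁻⁴ = 2.448×10⁻⁴ K⁻¹
Layer 2: α = (0.7 + 0.076×2.2)×10⁻⁴ = 0.8672×10⁻⁴ K⁻¹
Layer 1: 0.97 × 210 × 2.448×10⁻⁴ = 0.04986576 m
670 × 0.41 × 0.8672×10⁻⁴ = 0.023821984 m
Δh = 0.04986576 + 0.023821984 = 0.073687744 m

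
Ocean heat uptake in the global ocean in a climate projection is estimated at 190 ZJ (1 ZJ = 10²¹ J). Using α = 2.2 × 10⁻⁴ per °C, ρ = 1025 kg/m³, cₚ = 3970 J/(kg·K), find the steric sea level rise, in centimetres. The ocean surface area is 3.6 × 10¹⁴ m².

Per unit area: Q = 190×10²¹ / (3.6×10¹⁴) ≈ 5.278×10⁸ J/m²
Δh = αQ/(ρcₚ) = 2.2×10⁻⁴ × 5.278×10⁸ / (1025 × 3970) ≈ 0.028535 m

Δh = 2.85 cm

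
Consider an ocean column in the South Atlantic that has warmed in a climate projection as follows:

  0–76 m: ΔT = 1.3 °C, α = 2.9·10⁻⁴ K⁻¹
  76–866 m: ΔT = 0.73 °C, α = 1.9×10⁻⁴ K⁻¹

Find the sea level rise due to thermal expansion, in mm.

1.3 × 76 × 2.9×10⁻⁴ = 0.028652 m
Layer 2: 0.73 × 790 × 1.9×10⁻⁴ = 0.109573 m
Δh = 0.028652 + 0.109573 = 0.138225 m

about 138 mm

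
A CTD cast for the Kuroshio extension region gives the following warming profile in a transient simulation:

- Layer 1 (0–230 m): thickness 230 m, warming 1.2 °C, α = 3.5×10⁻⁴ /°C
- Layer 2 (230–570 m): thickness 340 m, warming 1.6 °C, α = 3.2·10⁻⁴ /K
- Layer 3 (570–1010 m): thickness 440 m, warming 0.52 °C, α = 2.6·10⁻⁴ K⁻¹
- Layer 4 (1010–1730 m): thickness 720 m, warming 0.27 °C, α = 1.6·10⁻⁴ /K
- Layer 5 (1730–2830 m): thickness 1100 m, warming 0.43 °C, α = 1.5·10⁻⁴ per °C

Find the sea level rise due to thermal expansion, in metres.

0–230 m: 3.5×10⁻⁴ × 230 × 1.2 = 0.09660 m
3.2×10⁻⁴ × 340 × 1.6 = 0.17408 m
Layer 3: 440 × 2.6×10⁻⁴ × 0.52 = 0.059488 m
Layer 4: 720 × 0.27 × 1.6×10⁻⁴ = 0.031104 m
1730–2830 m: 1100 × 1.5×10⁻⁴ × 0.43 = 0.07095 m
Δh = 0.09660 + 0.17408 + 0.059488 + 0.031104 + 0.07095 = 0.432222 m

Δh = 0.43 m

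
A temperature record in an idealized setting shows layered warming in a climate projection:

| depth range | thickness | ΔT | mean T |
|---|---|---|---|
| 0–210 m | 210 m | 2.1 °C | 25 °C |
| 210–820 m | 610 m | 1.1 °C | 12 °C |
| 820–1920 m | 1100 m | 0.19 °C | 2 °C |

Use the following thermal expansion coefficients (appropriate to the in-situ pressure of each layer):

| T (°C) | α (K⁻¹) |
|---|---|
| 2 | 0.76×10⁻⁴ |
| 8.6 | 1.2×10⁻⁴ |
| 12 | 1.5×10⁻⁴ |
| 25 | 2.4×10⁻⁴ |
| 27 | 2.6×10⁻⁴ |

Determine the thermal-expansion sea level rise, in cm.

Δh = 22 cm

Layer 1 at 25 °C → α = 2.4×10⁻⁴ K⁻¹
Layer 2 at 12 °C → α = 1.5×10⁻⁴ K⁻¹
Layer 3 at 2 °C → α = 0.76×10⁻⁴ K⁻¹
0–210 m: 2.1 × 210 × 2.4×10⁻⁴ = 0.10584 m
Layer 2: 1.1 × 1.5×10⁻⁴ × 610 = 0.10065 m
820–1920 m: 1100 × 0.76×10⁻⁴ × 0.19 = 0.015884 m
Δh = 0.10584 + 0.10065 + 0.015884 = 0.222374 m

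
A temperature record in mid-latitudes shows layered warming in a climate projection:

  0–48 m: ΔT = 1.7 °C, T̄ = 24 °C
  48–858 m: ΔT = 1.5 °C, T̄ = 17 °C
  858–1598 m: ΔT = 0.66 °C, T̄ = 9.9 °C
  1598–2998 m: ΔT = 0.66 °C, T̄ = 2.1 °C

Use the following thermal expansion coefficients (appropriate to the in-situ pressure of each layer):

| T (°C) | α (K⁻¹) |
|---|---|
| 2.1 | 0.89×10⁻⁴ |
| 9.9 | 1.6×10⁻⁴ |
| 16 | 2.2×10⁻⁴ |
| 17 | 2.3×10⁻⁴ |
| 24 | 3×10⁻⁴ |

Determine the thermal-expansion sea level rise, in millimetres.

464 mm of thermosteric rise

Layer 1 at 24 °C → α = 3×10⁻⁴ K⁻¹
Layer 2 at 17 °C → α = 2.3×10⁻⁴ K⁻¹
Layer 3 at 9.9 °C → α = 1.6×10⁻⁴ K⁻¹
Layer 4 at 2.1 °C → α = 0.89×10⁻⁴ K⁻¹
Layer 1: 3×10⁻⁴ × 48 × 1.7 = 0.02448 m
48–858 m: 1.5 × 2.3×10⁻⁴ × 810 = 0.27945 m
1.6×10⁻⁴ × 0.66 × 740 = 0.078144 m
1598–2998 m: 1400 × 0.66 × 0.89×10⁻⁴ = 0.082236 m
Δh = 0.02448 + 0.27945 + 0.078144 + 0.082236 = 0.46431 m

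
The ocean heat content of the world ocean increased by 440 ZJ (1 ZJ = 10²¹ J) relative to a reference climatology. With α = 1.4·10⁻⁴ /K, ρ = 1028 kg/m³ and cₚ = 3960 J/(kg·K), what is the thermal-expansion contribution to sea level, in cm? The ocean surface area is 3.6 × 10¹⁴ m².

Per unit area: Q = 440×10²¹ / (3.6×10¹⁴) ≈ 1.222×10⁹ J/m²
Δh = αQ/(ρcₚ) = 1.4×10⁻⁴ × 1.222×10⁹ / (1028 × 3960) ≈ 0.042025 m

4.20 cm of thermosteric rise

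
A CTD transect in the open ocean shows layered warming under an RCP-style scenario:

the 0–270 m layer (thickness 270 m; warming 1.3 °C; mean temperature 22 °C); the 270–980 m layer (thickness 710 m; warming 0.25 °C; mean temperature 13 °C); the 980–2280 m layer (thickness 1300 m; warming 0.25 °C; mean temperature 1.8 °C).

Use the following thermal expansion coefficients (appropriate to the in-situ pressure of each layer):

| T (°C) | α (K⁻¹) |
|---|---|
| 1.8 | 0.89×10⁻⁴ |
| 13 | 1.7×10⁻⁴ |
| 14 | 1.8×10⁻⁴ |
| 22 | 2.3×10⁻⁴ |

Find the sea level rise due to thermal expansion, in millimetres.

Layer 1 at 22 °C → α = 2.3×10⁻⁴ K⁻¹
Layer 2 at 13 °C → α = 1.7×10⁻⁴ K⁻¹
Layer 3 at 1.8 °C → α = 0.89×10⁻⁴ K⁻¹
270 × 1.3 × 2.3×10⁻⁴ = 0.08073 m
270–980 m: 0.25 × 710 × 1.7×10⁻⁴ = 0.030175 m
980–2280 m: 0.89×10⁻⁴ × 1300 × 0.25 = 0.028925 m
Δh = 0.08073 + 0.030175 + 0.028925 = 0.13983 m ≈ 140 mm

Δh = 140 mm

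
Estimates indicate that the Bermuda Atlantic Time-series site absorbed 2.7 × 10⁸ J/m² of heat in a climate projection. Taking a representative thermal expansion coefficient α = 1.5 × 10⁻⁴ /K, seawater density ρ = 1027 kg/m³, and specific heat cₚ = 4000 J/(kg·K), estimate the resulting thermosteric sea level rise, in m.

Δh = αQ/(ρcₚ) = 1.5×10⁻⁴ × 2.7×10⁸ / (1027 × 4000) ≈ 0.0098588 m

Δh ≈ 0.00986 m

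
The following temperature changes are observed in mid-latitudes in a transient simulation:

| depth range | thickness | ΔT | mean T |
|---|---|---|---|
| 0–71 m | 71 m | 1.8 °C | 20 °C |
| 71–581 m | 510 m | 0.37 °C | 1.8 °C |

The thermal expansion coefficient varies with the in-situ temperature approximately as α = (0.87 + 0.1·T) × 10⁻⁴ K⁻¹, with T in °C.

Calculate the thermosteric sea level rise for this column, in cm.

Layer 1: α = (0.87 + 0.1×20)×10⁻⁴ = 2.87×10⁻⁴ K⁻¹
Layer 2: α = (0.87 + 0.1×1.8)×10⁻⁴ = 1.05×10⁻⁴ K⁻¹
2.87×10⁻⁴ × 71 × 1.8 = 0.0366786 m
71–581 m: 0.37 × 1.05×10⁻⁴ × 510 = 0.0198135 m
Δh = 0.0366786 + 0.0198135 = 0.0564921 m

about 5.6 cm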